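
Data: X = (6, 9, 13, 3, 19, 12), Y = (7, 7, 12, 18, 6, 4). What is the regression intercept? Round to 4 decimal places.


a = ybar - b*xbar, where b = sum((xi-xbar)(yi-ybar)) / sum((xi-xbar)^2)
n = 6, xbar = 62/6 = 31/3 ≈ 10.333333, ybar = 54/6 = 9
Sxy = sum((xi-xbar)(yi-ybar)) = -81
Sxx = sum((xi-xbar)^2) = 478/3 ≈ 159.333333
b = Sxy / Sxx = -243/478 ≈ -0.508368
a = 9 - (-0.508368) * 10.333333 = 6813/478 ≈ 14.253138

14.2531


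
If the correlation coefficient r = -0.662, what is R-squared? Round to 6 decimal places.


R^2 = r^2 = (-0.662)^2 = 0.438244

0.438244


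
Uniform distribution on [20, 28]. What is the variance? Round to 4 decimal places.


Var = (b-a)^2 / 12
(b-a)^2 = (28 - 20)^2 = 64
Var = 64/12 ≈ 5.333333

5.3333


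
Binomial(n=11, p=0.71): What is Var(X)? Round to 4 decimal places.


Var = n*p*(1-p) = 11 * 0.71 * 0.29 = 2.2649

2.2649


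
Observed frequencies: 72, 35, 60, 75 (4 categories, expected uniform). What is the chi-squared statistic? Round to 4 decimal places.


chi2 = sum((O-E)^2/E), E = total/4
total = 242, E = 242/4 = 60.5
(72 - 60.5)^2 / 60.5 = 132.25 / 60.5 = 529/242 ≈ 2.185950
(35 - 60.5)^2 / 60.5 = 650.25 / 60.5 = 2601/242 ≈ 10.747934
(60 - 60.5)^2 / 60.5 = 0.25 / 60.5 = 1/242 ≈ 0.004132
(75 - 60.5)^2 / 60.5 = 210.25 / 60.5 = 841/242 ≈ 3.475207
chi2 = 1986/121 ≈ 16.413223

16.4132


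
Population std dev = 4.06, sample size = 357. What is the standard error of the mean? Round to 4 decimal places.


SE = sigma / sqrt(n)
sqrt(357) ≈ 18.894444
SE = 4.06 / 18.894444 ≈ 0.214878

0.2149


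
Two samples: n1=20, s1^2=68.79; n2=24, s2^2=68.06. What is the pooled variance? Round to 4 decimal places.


sp^2 = ((n1-1)*s1^2 + (n2-1)*s2^2)/(n1+n2-2)
(n1-1)*s1^2 = 19 * 68.79 = 1307.01
(n2-1)*s2^2 = 23 * 68.06 = 1565.38
numerator = 1307.01 + 1565.38 = 2872.39
n1+n2-2 = 42
sp^2 = 2872.39 / 42 = 287239/4200 ≈ 68.390238

68.3902


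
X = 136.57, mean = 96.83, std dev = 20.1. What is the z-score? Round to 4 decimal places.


z = (X - mu) / sigma
X - mu = 136.57 - 96.83 = 39.74
z = 39.74 / 20.1 = 1987/1005 ≈ 1.977114

1.9771


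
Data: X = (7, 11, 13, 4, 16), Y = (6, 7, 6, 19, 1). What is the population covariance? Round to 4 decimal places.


Cov = (1/n)*sum((xi-xbar)(yi-ybar))
n = 5, xbar = 51/5 = 10.2, ybar = 39/5 = 7.8
sum((xi-xbar)(yi-ybar)) = -108.8
Cov = -108.8 / 5 = -21.76

-21.7600


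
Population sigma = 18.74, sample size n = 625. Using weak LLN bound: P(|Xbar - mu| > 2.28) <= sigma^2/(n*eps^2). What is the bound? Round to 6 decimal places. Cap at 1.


bound = min(1, sigma^2/(n*eps^2))
sigma^2 = 18.74^2 = 351.1876
n*eps^2 = 625 * 2.28^2 = 625 * 5.1984 = 3249
sigma^2/(n*eps^2) = 351.1876 / 3249 ≈ 0.10809098

0.108091


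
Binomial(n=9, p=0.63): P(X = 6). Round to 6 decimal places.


P = C(n,k) * p^k * (1-p)^(n-k)
C(9,6) = 84
p^k = 0.63^6 ≈ 0.06252350
(1-p)^(n-k) = 0.37^3 = 0.050653
P = 84 * 0.06252350 * 0.050653 ≈ 0.266028

0.266028


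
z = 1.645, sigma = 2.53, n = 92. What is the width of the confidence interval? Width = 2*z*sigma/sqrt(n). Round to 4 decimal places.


width = 2*z*sigma/sqrt(n)
2*z*sigma = 2 * 1.645 * 2.53 = 8.3237
sqrt(92) ≈ 9.591663
width = 8.3237 / 9.591663 ≈ 0.867806

0.8678


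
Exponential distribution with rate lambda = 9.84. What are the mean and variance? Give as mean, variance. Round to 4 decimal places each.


mean = 1/lam, var = 1/lam^2
mean = 1 / 9.84 = 25/246 ≈ 0.101626
lam^2 = 9.84^2 = 96.8256
var = 1 / 96.8256 ≈ 0.010328

0.1016, 0.0103


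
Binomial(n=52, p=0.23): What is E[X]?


E[X] = n*p = 52 * 0.23 = 11.96

11.96


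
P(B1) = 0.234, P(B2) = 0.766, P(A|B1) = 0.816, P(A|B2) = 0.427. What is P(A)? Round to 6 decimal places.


P(A) = P(A|B1)*P(B1) + P(A|B2)*P(B2)
P(A|B1)*P(B1) = 0.816 * 0.234 = 0.190944
P(A|B2)*P(B2) = 0.427 * 0.766 = 0.327082
P(A) = 0.190944 + 0.327082 = 0.518026

0.518026


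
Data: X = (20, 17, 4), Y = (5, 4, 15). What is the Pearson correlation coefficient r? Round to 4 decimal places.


r = sum((xi-xbar)(yi-ybar)) / sqrt(sum((xi-xbar)^2) * sum((yi-ybar)^2))
n = 3, xbar = 41/3 ≈ 13.666667, ybar = 24/3 = 8
Sxy = sum((xi-xbar)(yi-ybar)) = -100
Sxx = sum((xi-xbar)^2) = 434/3 ≈ 144.666667
Syy = sum((yi-ybar)^2) = 74
sqrt(Sxx*Syy) ≈ 103.466581
r = Sxy / sqrt(Sxx*Syy) = -100 / 103.466581 ≈ -0.966496

-0.9665


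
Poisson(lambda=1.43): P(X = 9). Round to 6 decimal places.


P = e^(-lam) * lam^k / k!
e^(-1.43) ≈ 0.2393089
lam^k = 1.43^9 ≈ 25.004855
k! = 9! = 362880
P = 0.2393089 * 25.004855 / 362880 ≈ 0.000016

0.000016


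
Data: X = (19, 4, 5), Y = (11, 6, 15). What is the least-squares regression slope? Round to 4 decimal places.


b = sum((xi-xbar)(yi-ybar)) / sum((xi-xbar)^2)
n = 3, xbar = 28/3 ≈ 9.333333, ybar = 32/3 ≈ 10.666667
Sxy = sum((xi-xbar)(yi-ybar)) = 28/3 ≈ 9.333333
Sxx = sum((xi-xbar)^2) = 422/3 ≈ 140.666667
b = Sxy / Sxx = 14/211 ≈ 0.066351

0.0664


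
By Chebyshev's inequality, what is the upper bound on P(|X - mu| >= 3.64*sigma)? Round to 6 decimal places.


P <= 1/k^2
k^2 = 3.64^2 = 13.2496
1/k^2 = 1 / 13.2496 = 625/8281 ≈ 0.07547398

0.075474


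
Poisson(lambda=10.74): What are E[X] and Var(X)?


E[X] = Var(X) = lambda = 10.74

10.74, 10.74


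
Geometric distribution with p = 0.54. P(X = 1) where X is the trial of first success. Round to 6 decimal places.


P = (1-p)^(k-1) * p
(1-p)^(k-1) = 0.46^0 = 1
P = 1 * 0.54 = 0.54

0.540000


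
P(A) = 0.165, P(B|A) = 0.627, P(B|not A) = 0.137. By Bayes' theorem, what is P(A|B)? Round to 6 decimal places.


P(A|B) = P(B|A)*P(A) / P(B), P(B) = P(B|A)*P(A) + P(B|not A)*P(not A)
P(B|A)*P(A) = 0.627 * 0.165 = 0.103455
P(B|not A)*P(not A) = 0.137 * 0.835 = 0.114395
P(B) = 0.103455 + 0.114395 = 0.21785
P(A|B) = 0.103455 / 0.21785 ≈ 0.47489098

0.474891


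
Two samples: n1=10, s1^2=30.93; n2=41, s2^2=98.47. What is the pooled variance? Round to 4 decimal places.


sp^2 = ((n1-1)*s1^2 + (n2-1)*s2^2)/(n1+n2-2)
(n1-1)*s1^2 = 9 * 30.93 = 278.37
(n2-1)*s2^2 = 40 * 98.47 = 3938.8
numerator = 278.37 + 3938.8 = 4217.17
n1+n2-2 = 49
sp^2 = 4217.17 / 49 = 421717/4900 ≈ 86.064694

86.0647


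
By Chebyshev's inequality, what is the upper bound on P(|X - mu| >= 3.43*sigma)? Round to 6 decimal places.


P <= 1/k^2
k^2 = 3.43^2 = 11.7649
1/k^2 = 1 / 11.7649 ≈ 0.08499860

0.084999


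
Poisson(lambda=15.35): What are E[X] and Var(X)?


E[X] = Var(X) = lambda = 15.35

15.35, 15.35


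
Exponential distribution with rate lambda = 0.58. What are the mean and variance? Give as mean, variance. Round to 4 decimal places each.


mean = 1/lam, var = 1/lam^2
mean = 1 / 0.58 = 50/29 ≈ 1.724138
lam^2 = 0.58^2 = 0.3364
var = 1 / 0.3364 = 2500/841 ≈ 2.972652

1.7241, 2.9727


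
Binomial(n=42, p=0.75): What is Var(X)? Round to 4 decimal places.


Var = n*p*(1-p) = 42 * 0.75 * 0.25 = 7.875

7.8750


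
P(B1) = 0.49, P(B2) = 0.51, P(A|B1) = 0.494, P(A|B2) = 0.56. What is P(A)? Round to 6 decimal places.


P(A) = P(A|B1)*P(B1) + P(A|B2)*P(B2)
P(A|B1)*P(B1) = 0.494 * 0.49 = 0.24206
P(A|B2)*P(B2) = 0.56 * 0.51 = 0.2856
P(A) = 0.24206 + 0.2856 = 0.52766

0.527660


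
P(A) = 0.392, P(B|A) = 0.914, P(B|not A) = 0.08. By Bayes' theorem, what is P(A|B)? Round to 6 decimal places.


P(A|B) = P(B|A)*P(A) / P(B), P(B) = P(B|A)*P(A) + P(B|not A)*P(not A)
P(B|A)*P(A) = 0.914 * 0.392 = 0.358288
P(B|not A)*P(not A) = 0.08 * 0.608 = 0.04864
P(B) = 0.358288 + 0.04864 = 0.406928
P(A|B) = 0.358288 / 0.406928 ≈ 0.88047026

0.880470


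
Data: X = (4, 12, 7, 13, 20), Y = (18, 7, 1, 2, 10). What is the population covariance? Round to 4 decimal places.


Cov = (1/n)*sum((xi-xbar)(yi-ybar))
n = 5, xbar = 56/5 = 11.2, ybar = 38/5 = 7.6
sum((xi-xbar)(yi-ybar)) = -36.6
Cov = -36.6 / 5 = -7.32

-7.3200


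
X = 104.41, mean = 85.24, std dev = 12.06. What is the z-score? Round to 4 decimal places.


z = (X - mu) / sigma
X - mu = 104.41 - 85.24 = 19.17
z = 19.17 / 12.06 = 213/134 ≈ 1.589552

1.5896


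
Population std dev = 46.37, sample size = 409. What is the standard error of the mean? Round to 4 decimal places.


SE = sigma / sqrt(n)
sqrt(409) ≈ 20.223748
SE = 46.37 / 20.223748 ≈ 2.292849

2.2928


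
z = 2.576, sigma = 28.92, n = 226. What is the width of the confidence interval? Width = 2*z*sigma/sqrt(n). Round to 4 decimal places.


width = 2*z*sigma/sqrt(n)
2*z*sigma = 2 * 2.576 * 28.92 = 148.99584
sqrt(226) ≈ 15.033296
width = 148.99584 / 15.033296 ≈ 9.911056

9.9111


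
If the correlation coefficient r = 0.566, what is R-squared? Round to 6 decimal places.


R^2 = r^2 = (0.566)^2 = 0.320356

0.320356


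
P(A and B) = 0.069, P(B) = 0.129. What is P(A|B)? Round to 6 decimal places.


P(A|B) = P(A and B) / P(B) = 0.069 / 0.129 = 23/43 ≈ 0.53488372

0.534884


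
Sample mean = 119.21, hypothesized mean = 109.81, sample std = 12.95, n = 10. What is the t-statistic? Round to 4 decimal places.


t = (xbar - mu0) / (s/sqrt(n))
xbar - mu0 = 119.21 - 109.81 = 9.4
sqrt(10) ≈ 3.16227766
s/sqrt(n) = 12.95 / 3.16227766 ≈ 4.09514957
t = 9.4 / 4.09514957 ≈ 2.295398

2.2954


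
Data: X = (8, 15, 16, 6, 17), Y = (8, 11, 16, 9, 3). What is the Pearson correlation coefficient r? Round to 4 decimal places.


r = sum((xi-xbar)(yi-ybar)) / sqrt(sum((xi-xbar)^2) * sum((yi-ybar)^2))
n = 5, xbar = 62/5 = 12.4, ybar = 47/5 = 9.4
Sxy = sum((xi-xbar)(yi-ybar)) = 7.2
Sxx = sum((xi-xbar)^2) = 101.2
Syy = sum((yi-ybar)^2) = 89.2
sqrt(Sxx*Syy) ≈ 95.010736
r = Sxy / sqrt(Sxx*Syy) = 7.2 / 95.010736 ≈ 0.075781

0.0758


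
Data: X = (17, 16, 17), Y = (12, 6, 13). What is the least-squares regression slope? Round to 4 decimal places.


b = sum((xi-xbar)(yi-ybar)) / sum((xi-xbar)^2)
n = 3, xbar = 50/3 ≈ 16.666667, ybar = 31/3 ≈ 10.333333
Sxy = sum((xi-xbar)(yi-ybar)) = 13/3 ≈ 4.333333
Sxx = sum((xi-xbar)^2) = 2/3 ≈ 0.666667
b = Sxy / Sxx = 6.5

6.5000


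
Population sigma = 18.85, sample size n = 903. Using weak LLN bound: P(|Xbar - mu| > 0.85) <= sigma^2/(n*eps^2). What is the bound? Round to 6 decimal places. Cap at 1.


bound = min(1, sigma^2/(n*eps^2))
sigma^2 = 18.85^2 = 355.3225
n*eps^2 = 903 * 0.85^2 = 903 * 0.7225 = 652.4175
sigma^2/(n*eps^2) = 355.3225 / 652.4175 ≈ 0.54462442

0.544624


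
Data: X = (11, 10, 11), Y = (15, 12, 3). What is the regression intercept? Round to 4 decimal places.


a = ybar - b*xbar, where b = sum((xi-xbar)(yi-ybar)) / sum((xi-xbar)^2)
n = 3, xbar = 32/3 ≈ 10.666667, ybar = 30/3 = 10
Sxy = sum((xi-xbar)(yi-ybar)) = -2
Sxx = sum((xi-xbar)^2) = 2/3 ≈ 0.666667
b = Sxy / Sxx = -3
a = 10 - (-3) * 10.666667 = 42

42.0000


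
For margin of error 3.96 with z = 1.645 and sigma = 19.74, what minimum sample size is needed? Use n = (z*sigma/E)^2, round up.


z*sigma/E = 1.645 * 19.74 / 3.96 ≈ 8.200076
(z*sigma/E)^2 ≈ 67.241242
round up: n = 68

68


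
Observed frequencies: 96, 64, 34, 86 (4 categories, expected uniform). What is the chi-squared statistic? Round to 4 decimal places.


chi2 = sum((O-E)^2/E), E = total/4
total = 280, E = 280/4 = 70
(96 - 70)^2 / 70 = 676 / 70 = 338/35 ≈ 9.657143
(64 - 70)^2 / 70 = 36 / 70 = 18/35 ≈ 0.514286
(34 - 70)^2 / 70 = 1296 / 70 = 648/35 ≈ 18.514286
(86 - 70)^2 / 70 = 256 / 70 = 128/35 ≈ 3.657143
chi2 = 1132/35 ≈ 32.342857

32.3429


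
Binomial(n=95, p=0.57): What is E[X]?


E[X] = n*p = 95 * 0.57 = 54.15

54.15


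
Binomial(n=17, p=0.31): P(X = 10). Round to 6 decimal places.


P = C(n,k) * p^k * (1-p)^(n-k)
C(17,10) = 19448
p^k = 0.31^10 ≈ 0.000008196283
(1-p)^(n-k) = 0.69^7 ≈ 0.07446353
P = 19448 * 0.000008196283 * 0.07446353 ≈ 0.011870

0.011870


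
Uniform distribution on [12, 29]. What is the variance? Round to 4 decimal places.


Var = (b-a)^2 / 12
(b-a)^2 = (29 - 12)^2 = 289
Var = 289/12 ≈ 24.083333

24.0833


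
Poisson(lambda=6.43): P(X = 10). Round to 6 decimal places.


P = e^(-lam) * lam^k / k!
e^(-6.43) ≈ 0.001612451
lam^k = 6.43^10 ≈ 120811904.101359
k! = 10! = 3628800
P = 0.001612451 * 120811904.101359 / 3628800 ≈ 0.053683

0.053683


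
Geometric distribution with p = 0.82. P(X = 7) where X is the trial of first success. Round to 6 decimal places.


P = (1-p)^(k-1) * p
(1-p)^(k-1) = 0.18^6 ≈ 0.00003401222
P = 0.00003401222 * 0.82 ≈ 0.00002789002

0.000028


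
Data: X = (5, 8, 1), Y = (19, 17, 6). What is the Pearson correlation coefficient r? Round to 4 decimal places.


r = sum((xi-xbar)(yi-ybar)) / sqrt(sum((xi-xbar)^2) * sum((yi-ybar)^2))
n = 3, xbar = 14/3 ≈ 4.666667, ybar = 42/3 = 14
Sxy = sum((xi-xbar)(yi-ybar)) = 41
Sxx = sum((xi-xbar)^2) = 74/3 ≈ 24.666667
Syy = sum((yi-ybar)^2) = 98
sqrt(Sxx*Syy) ≈ 49.166384
r = Sxy / sqrt(Sxx*Syy) = 41 / 49.166384 ≈ 0.833903

0.8339


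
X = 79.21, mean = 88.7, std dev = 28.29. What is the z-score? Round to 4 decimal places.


z = (X - mu) / sigma
X - mu = 79.21 - 88.7 = -9.49
z = -9.49 / 28.29 = -949/2829 ≈ -0.335454

-0.3355


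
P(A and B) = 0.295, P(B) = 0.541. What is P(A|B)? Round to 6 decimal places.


P(A|B) = P(A and B) / P(B) = 0.295 / 0.541 = 295/541 ≈ 0.54528651

0.545287


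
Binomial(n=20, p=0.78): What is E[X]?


E[X] = n*p = 20 * 0.78 = 15.6

15.6


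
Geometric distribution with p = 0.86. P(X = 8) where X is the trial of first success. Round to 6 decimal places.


P = (1-p)^(k-1) * p
(1-p)^(k-1) = 0.14^7 ≈ 0.000001054135
P = 0.000001054135 * 0.86 ≈ 0.0000009065561

0.000001


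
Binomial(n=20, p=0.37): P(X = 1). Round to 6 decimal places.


P = C(n,k) * p^k * (1-p)^(n-k)
C(20,1) = 20
p^k = 0.37^1 = 0.37
(1-p)^(n-k) = 0.63^19 ≈ 0.0001539822
P = 20 * 0.37 * 0.0001539822 ≈ 0.001139

0.001139


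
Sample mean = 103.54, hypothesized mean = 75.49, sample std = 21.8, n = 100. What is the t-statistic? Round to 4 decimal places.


t = (xbar - mu0) / (s/sqrt(n))
xbar - mu0 = 103.54 - 75.49 = 28.05
sqrt(100) = 10
s/sqrt(n) = 21.8 / 10 = 2.18
t = 28.05 / 2.18 = 2805/218 ≈ 12.866972

12.8670


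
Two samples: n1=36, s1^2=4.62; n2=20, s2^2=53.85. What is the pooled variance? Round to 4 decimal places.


sp^2 = ((n1-1)*s1^2 + (n2-1)*s2^2)/(n1+n2-2)
(n1-1)*s1^2 = 35 * 4.62 = 161.7
(n2-1)*s2^2 = 19 * 53.85 = 1023.15
numerator = 161.7 + 1023.15 = 1184.85
n1+n2-2 = 54
sp^2 = 1184.85 / 54 = 2633/120 ≈ 21.941667

21.9417


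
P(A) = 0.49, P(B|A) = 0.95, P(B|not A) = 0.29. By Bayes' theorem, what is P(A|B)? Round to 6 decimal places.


P(A|B) = P(B|A)*P(A) / P(B), P(B) = P(B|A)*P(A) + P(B|not A)*P(not A)
P(B|A)*P(A) = 0.95 * 0.49 = 0.4655
P(B|not A)*P(not A) = 0.29 * 0.51 = 0.1479
P(B) = 0.4655 + 0.1479 = 0.6134
P(A|B) = 0.4655 / 0.6134 = 4655/6134 ≈ 0.75888490

0.758885


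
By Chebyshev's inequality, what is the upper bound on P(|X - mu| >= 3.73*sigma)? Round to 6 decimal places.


P <= 1/k^2
k^2 = 3.73^2 = 13.9129
1/k^2 = 1 / 13.9129 ≈ 0.07187574

0.071876


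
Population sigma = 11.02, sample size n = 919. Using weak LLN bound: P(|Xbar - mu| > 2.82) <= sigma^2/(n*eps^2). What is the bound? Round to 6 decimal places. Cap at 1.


bound = min(1, sigma^2/(n*eps^2))
sigma^2 = 11.02^2 = 121.4404
n*eps^2 = 919 * 2.82^2 = 919 * 7.9524 = 7308.2556
sigma^2/(n*eps^2) = 121.4404 / 7308.2556 ≈ 0.01661688

0.016617


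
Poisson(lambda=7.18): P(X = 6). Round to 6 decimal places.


P = e^(-lam) * lam^k / k!
e^(-7.18) ≈ 0.0007616678
lam^k = 7.18^6 ≈ 137008.233064
k! = 6! = 720
P = 0.0007616678 * 137008.233064 / 720 ≈ 0.144937

0.144937


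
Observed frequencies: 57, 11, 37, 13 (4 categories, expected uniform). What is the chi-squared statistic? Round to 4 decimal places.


chi2 = sum((O-E)^2/E), E = total/4
total = 118, E = 118/4 = 29.5
(57 - 29.5)^2 / 29.5 = 756.25 / 29.5 = 3025/118 ≈ 25.635593
(11 - 29.5)^2 / 29.5 = 342.25 / 29.5 = 1369/118 ≈ 11.601695
(37 - 29.5)^2 / 29.5 = 56.25 / 29.5 = 225/118 ≈ 1.906780
(13 - 29.5)^2 / 29.5 = 272.25 / 29.5 = 1089/118 ≈ 9.228814
chi2 = 2854/59 ≈ 48.372881

48.3729


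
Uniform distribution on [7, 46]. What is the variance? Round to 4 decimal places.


Var = (b-a)^2 / 12
(b-a)^2 = (46 - 7)^2 = 1521
Var = 1521/12 = 126.75

126.7500


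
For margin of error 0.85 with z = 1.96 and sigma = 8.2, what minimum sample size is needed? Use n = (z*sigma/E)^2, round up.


z*sigma/E = 1.96 * 8.2 / 0.85 = 8036/425 ≈ 18.908235
(z*sigma/E)^2 ≈ 357.521362
round up: n = 358

358


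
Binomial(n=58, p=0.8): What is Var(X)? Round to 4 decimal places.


Var = n*p*(1-p) = 58 * 0.8 * 0.2 = 9.28

9.2800


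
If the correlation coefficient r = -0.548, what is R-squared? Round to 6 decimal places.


R^2 = r^2 = (-0.548)^2 = 0.300304

0.300304


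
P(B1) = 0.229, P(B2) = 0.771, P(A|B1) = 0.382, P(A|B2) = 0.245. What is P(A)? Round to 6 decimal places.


P(A) = P(A|B1)*P(B1) + P(A|B2)*P(B2)
P(A|B1)*P(B1) = 0.382 * 0.229 = 0.087478
P(A|B2)*P(B2) = 0.245 * 0.771 = 0.188895
P(A) = 0.087478 + 0.188895 = 0.276373

0.276373


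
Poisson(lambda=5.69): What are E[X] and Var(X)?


E[X] = Var(X) = lambda = 5.69

5.69, 5.69


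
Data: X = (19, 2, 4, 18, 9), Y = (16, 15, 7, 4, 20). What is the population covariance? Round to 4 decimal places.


Cov = (1/n)*sum((xi-xbar)(yi-ybar))
n = 5, xbar = 52/5 = 10.4, ybar = 62/5 = 12.4
sum((xi-xbar)(yi-ybar)) = -30.8
Cov = -30.8 / 5 = -6.16

-6.1600


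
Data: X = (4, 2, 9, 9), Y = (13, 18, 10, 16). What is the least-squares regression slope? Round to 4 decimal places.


b = sum((xi-xbar)(yi-ybar)) / sum((xi-xbar)^2)
n = 4, xbar = 24/4 = 6, ybar = 57/4 = 14.25
Sxy = sum((xi-xbar)(yi-ybar)) = -20
Sxx = sum((xi-xbar)^2) = 38
b = Sxy / Sxx = -10/19 ≈ -0.526316

-0.5263


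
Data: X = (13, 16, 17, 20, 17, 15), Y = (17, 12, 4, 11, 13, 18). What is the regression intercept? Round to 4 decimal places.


a = ybar - b*xbar, where b = sum((xi-xbar)(yi-ybar)) / sum((xi-xbar)^2)
n = 6, xbar = 98/6 = 49/3 ≈ 16.333333, ybar = 75/6 = 12.5
Sxy = sum((xi-xbar)(yi-ybar)) = -33
Sxx = sum((xi-xbar)^2) = 82/3 ≈ 27.333333
b = Sxy / Sxx = -99/82 ≈ -1.207317
a = 12.5 - (-1.207317) * 16.333333 = 1321/41 ≈ 32.219512

32.2195


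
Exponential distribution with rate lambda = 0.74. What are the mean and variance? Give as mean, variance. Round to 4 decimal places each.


mean = 1/lam, var = 1/lam^2
mean = 1 / 0.74 = 50/37 ≈ 1.351351
lam^2 = 0.74^2 = 0.5476
var = 1 / 0.5476 = 2500/1369 ≈ 1.826150

1.3514, 1.8262


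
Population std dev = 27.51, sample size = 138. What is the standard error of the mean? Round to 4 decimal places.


SE = sigma / sqrt(n)
sqrt(138) ≈ 11.747340
SE = 27.51 / 11.747340 ≈ 2.341807

2.3418


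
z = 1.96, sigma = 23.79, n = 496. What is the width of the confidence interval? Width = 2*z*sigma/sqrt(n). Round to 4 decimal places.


width = 2*z*sigma/sqrt(n)
2*z*sigma = 2 * 1.96 * 23.79 = 93.2568
sqrt(496) ≈ 22.271057
width = 93.2568 / 22.271057 ≈ 4.187354

4.1874


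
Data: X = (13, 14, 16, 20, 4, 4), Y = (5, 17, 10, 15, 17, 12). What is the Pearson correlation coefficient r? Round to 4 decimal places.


r = sum((xi-xbar)(yi-ybar)) / sqrt(sum((xi-xbar)^2) * sum((yi-ybar)^2))
n = 6, xbar = 71/6 ≈ 11.833333, ybar = 76/6 = 38/3 ≈ 12.666667
Sxy = sum((xi-xbar)(yi-ybar)) = -61/3 ≈ -20.333333
Sxx = sum((xi-xbar)^2) = 1277/6 ≈ 212.833333
Syy = sum((yi-ybar)^2) = 328/3 ≈ 109.333333
sqrt(Sxx*Syy) ≈ 152.544347
r = Sxy / sqrt(Sxx*Syy) = -20.333333 / 152.544347 ≈ -0.133295

-0.1333


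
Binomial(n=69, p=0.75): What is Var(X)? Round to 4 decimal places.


Var = n*p*(1-p) = 69 * 0.75 * 0.25 = 12.9375

12.9375


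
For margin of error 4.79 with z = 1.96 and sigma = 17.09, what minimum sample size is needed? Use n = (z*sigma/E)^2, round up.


z*sigma/E = 1.96 * 17.09 / 4.79 ≈ 6.992985
(z*sigma/E)^2 ≈ 48.901845
round up: n = 49

49


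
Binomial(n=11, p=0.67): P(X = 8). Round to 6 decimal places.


P = C(n,k) * p^k * (1-p)^(n-k)
C(11,8) = 165
p^k = 0.67^8 ≈ 0.04060677
(1-p)^(n-k) = 0.33^3 = 0.035937
P = 165 * 0.04060677 * 0.035937 ≈ 0.240782

0.240782


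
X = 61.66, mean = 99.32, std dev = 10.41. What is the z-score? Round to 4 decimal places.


z = (X - mu) / sigma
X - mu = 61.66 - 99.32 = -37.66
z = -37.66 / 10.41 = -3766/1041 ≈ -3.617675

-3.6177


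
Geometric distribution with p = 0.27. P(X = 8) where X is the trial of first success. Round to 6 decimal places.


P = (1-p)^(k-1) * p
(1-p)^(k-1) = 0.73^7 ≈ 0.1104740
P = 0.1104740 * 0.27 ≈ 0.02982798

0.029828


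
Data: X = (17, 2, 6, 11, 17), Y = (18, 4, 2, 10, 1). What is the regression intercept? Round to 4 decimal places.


a = ybar - b*xbar, where b = sum((xi-xbar)(yi-ybar)) / sum((xi-xbar)^2)
n = 5, xbar = 53/5 = 10.6, ybar = 35/5 = 7
Sxy = sum((xi-xbar)(yi-ybar)) = 82
Sxx = sum((xi-xbar)^2) = 177.2
b = Sxy / Sxx = 205/443 ≈ 0.462754
a = 7 - 0.462754 * 10.6 = 928/443 ≈ 2.094808

2.0948


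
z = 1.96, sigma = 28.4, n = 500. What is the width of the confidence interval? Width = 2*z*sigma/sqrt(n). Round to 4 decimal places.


width = 2*z*sigma/sqrt(n)
2*z*sigma = 2 * 1.96 * 28.4 = 111.328
sqrt(500) ≈ 22.360680
width = 111.328 / 22.360680 ≈ 4.978740

4.9787


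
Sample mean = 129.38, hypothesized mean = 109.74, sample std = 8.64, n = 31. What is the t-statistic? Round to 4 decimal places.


t = (xbar - mu0) / (s/sqrt(n))
xbar - mu0 = 129.38 - 109.74 = 19.64
sqrt(31) ≈ 5.56776436
s/sqrt(n) = 8.64 / 5.56776436 ≈ 1.55178981
t = 19.64 / 1.55178981 ≈ 12.656353

12.6564


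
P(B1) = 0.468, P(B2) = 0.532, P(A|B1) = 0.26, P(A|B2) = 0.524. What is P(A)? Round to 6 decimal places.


P(A) = P(A|B1)*P(B1) + P(A|B2)*P(B2)
P(A|B1)*P(B1) = 0.26 * 0.468 = 0.12168
P(A|B2)*P(B2) = 0.524 * 0.532 = 0.278768
P(A) = 0.12168 + 0.278768 = 0.400448

0.400448


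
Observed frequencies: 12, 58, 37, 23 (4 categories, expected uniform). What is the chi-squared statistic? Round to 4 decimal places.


chi2 = sum((O-E)^2/E), E = total/4
total = 130, E = 130/4 = 32.5
(12 - 32.5)^2 / 32.5 = 420.25 / 32.5 = 1681/130 ≈ 12.930769
(58 - 32.5)^2 / 32.5 = 650.25 / 32.5 = 2601/130 ≈ 20.007692
(37 - 32.5)^2 / 32.5 = 20.25 / 32.5 = 81/130 ≈ 0.623077
(23 - 32.5)^2 / 32.5 = 90.25 / 32.5 = 361/130 ≈ 2.776923
chi2 = 2362/65 ≈ 36.338462

36.3385


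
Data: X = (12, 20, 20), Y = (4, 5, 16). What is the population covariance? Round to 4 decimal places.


Cov = (1/n)*sum((xi-xbar)(yi-ybar))
n = 3, xbar = 52/3 ≈ 17.333333, ybar = 25/3 ≈ 8.333333
sum((xi-xbar)(yi-ybar)) = 104/3 ≈ 34.666667
Cov = 34.666667 / 3 = 104/9 ≈ 11.555556

11.5556


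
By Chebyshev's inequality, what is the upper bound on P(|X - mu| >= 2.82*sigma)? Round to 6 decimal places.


P <= 1/k^2
k^2 = 2.82^2 = 7.9524
1/k^2 = 1 / 7.9524 ≈ 0.12574820

0.125748


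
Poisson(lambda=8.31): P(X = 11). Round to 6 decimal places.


P = e^(-lam) * lam^k / k!
e^(-8.31) ≈ 0.0002460440
lam^k = 8.31^11 ≈ 13050022535.096297
k! = 11! = 39916800
P = 0.0002460440 * 13050022535.096297 / 39916800 ≈ 0.080439

0.080439


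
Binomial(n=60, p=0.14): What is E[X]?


E[X] = n*p = 60 * 0.14 = 8.4

8.4


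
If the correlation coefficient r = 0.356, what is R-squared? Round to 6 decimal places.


R^2 = r^2 = (0.356)^2 = 0.126736

0.126736


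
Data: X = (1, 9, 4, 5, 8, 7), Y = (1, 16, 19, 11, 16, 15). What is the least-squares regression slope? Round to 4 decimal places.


b = sum((xi-xbar)(yi-ybar)) / sum((xi-xbar)^2)
n = 6, xbar = 34/6 = 17/3 ≈ 5.666667, ybar = 78/6 = 13
Sxy = sum((xi-xbar)(yi-ybar)) = 67
Sxx = sum((xi-xbar)^2) = 130/3 ≈ 43.333333
b = Sxy / Sxx = 201/130 ≈ 1.546154

1.5462


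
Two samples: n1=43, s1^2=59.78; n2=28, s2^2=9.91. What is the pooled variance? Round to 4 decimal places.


sp^2 = ((n1-1)*s1^2 + (n2-1)*s2^2)/(n1+n2-2)
(n1-1)*s1^2 = 42 * 59.78 = 2510.76
(n2-1)*s2^2 = 27 * 9.91 = 267.57
numerator = 2510.76 + 267.57 = 2778.33
n1+n2-2 = 69
sp^2 = 2778.33 / 69 = 92611/2300 ≈ 40.265652

40.2657


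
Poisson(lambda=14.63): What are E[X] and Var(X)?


E[X] = Var(X) = lambda = 14.63

14.63, 14.63


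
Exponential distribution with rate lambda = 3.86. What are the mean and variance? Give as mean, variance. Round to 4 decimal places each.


mean = 1/lam, var = 1/lam^2
mean = 1 / 3.86 = 50/193 ≈ 0.259067
lam^2 = 3.86^2 = 14.8996
var = 1 / 14.8996 ≈ 0.067116

0.2591, 0.0671


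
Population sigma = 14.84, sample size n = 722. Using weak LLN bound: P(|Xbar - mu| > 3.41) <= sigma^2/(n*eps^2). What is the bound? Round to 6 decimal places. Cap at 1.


bound = min(1, sigma^2/(n*eps^2))
sigma^2 = 14.84^2 = 220.2256
n*eps^2 = 722 * 3.41^2 = 722 * 11.6281 = 8395.4882
sigma^2/(n*eps^2) = 220.2256 / 8395.4882 ≈ 0.02623142

0.026231


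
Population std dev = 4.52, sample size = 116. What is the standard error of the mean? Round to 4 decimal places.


SE = sigma / sqrt(n)
sqrt(116) ≈ 10.770330
SE = 4.52 / 10.770330 ≈ 0.419671

0.4197


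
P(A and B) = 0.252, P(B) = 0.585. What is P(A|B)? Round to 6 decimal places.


P(A|B) = P(A and B) / P(B) = 0.252 / 0.585 = 28/65 ≈ 0.43076923

0.430769


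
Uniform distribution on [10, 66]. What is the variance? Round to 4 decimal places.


Var = (b-a)^2 / 12
(b-a)^2 = (66 - 10)^2 = 3136
Var = 3136/12 ≈ 261.333333

261.3333


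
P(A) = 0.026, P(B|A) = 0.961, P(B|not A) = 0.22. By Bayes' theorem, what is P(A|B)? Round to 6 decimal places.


P(A|B) = P(B|A)*P(A) / P(B), P(B) = P(B|A)*P(A) + P(B|not A)*P(not A)
P(B|A)*P(A) = 0.961 * 0.026 = 0.024986
P(B|not A)*P(not A) = 0.22 * 0.974 = 0.21428
P(B) = 0.024986 + 0.21428 = 0.239266
P(A|B) = 0.024986 / 0.239266 ≈ 0.10442771

0.104428


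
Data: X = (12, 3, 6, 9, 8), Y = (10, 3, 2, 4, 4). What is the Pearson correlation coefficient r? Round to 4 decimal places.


r = sum((xi-xbar)(yi-ybar)) / sqrt(sum((xi-xbar)^2) * sum((yi-ybar)^2))
n = 5, xbar = 38/5 = 7.6, ybar = 23/5 = 4.6
Sxy = sum((xi-xbar)(yi-ybar)) = 34.2
Sxx = sum((xi-xbar)^2) = 45.2
Syy = sum((yi-ybar)^2) = 39.2
sqrt(Sxx*Syy) ≈ 42.093230
r = Sxy / sqrt(Sxx*Syy) = 34.2 / 42.093230 ≈ 0.812482

0.8125


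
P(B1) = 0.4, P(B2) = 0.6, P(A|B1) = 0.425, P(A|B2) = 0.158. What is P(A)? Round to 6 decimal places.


P(A) = P(A|B1)*P(B1) + P(A|B2)*P(B2)
P(A|B1)*P(B1) = 0.425 * 0.4 = 0.17
P(A|B2)*P(B2) = 0.158 * 0.6 = 0.0948
P(A) = 0.17 + 0.0948 = 0.2648

0.264800


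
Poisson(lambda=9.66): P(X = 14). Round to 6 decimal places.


P = e^(-lam) * lam^k / k!
e^(-9.66) ≈ 0.00006378452
lam^k = 9.66^14 ≈ 61614051864790.034010
k! = 14! = 87178291200
P = 0.00006378452 * 61614051864790.034010 / 87178291200 ≈ 0.045080

0.045080


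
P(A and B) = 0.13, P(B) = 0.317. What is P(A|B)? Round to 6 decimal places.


P(A|B) = P(A and B) / P(B) = 0.13 / 0.317 = 130/317 ≈ 0.41009464

0.410095


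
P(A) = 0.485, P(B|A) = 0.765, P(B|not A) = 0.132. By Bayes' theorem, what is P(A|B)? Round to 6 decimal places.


P(A|B) = P(B|A)*P(A) / P(B), P(B) = P(B|A)*P(A) + P(B|not A)*P(not A)
P(B|A)*P(A) = 0.765 * 0.485 = 0.371025
P(B|not A)*P(not A) = 0.132 * 0.515 = 0.06798
P(B) = 0.371025 + 0.06798 = 0.439005
P(A|B) = 0.371025 / 0.439005 ≈ 0.84514983

0.845150


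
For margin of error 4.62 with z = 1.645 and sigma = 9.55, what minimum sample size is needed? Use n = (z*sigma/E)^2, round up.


z*sigma/E = 1.645 * 9.55 / 4.62 = 8977/2640 ≈ 3.400379
(z*sigma/E)^2 ≈ 11.562576
round up: n = 12

12


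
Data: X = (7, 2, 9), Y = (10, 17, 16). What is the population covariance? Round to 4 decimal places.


Cov = (1/n)*sum((xi-xbar)(yi-ybar))
n = 3, xbar = 18/3 = 6, ybar = 43/3 ≈ 14.333333
sum((xi-xbar)(yi-ybar)) = -10
Cov = -10 / 3 = -10/3 ≈ -3.333333

-3.3333


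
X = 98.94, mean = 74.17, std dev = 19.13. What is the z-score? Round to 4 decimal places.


z = (X - mu) / sigma
X - mu = 98.94 - 74.17 = 24.77
z = 24.77 / 19.13 = 2477/1913 ≈ 1.294825

1.2948


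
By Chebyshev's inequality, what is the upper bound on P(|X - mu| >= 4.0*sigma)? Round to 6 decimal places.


P <= 1/k^2
k^2 = 4.0^2 = 16
1/k^2 = 1 / 16 = 0.0625

0.062500


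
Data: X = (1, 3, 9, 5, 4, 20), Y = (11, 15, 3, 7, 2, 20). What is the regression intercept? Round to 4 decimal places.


a = ybar - b*xbar, where b = sum((xi-xbar)(yi-ybar)) / sum((xi-xbar)^2)
n = 6, xbar = 42/6 = 7, ybar = 58/6 = 29/3 ≈ 9.666667
Sxy = sum((xi-xbar)(yi-ybar)) = 120
Sxx = sum((xi-xbar)^2) = 238
b = Sxy / Sxx = 60/119 ≈ 0.504202
a = 9.666667 - 0.504202 * 7 = 313/51 ≈ 6.137255

6.1373


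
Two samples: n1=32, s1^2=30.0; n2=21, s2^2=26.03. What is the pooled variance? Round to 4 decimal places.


sp^2 = ((n1-1)*s1^2 + (n2-1)*s2^2)/(n1+n2-2)
(n1-1)*s1^2 = 31 * 30.0 = 930
(n2-1)*s2^2 = 20 * 26.03 = 520.6
numerator = 930 + 520.6 = 1450.6
n1+n2-2 = 51
sp^2 = 1450.6 / 51 = 7253/255 ≈ 28.443137

28.4431


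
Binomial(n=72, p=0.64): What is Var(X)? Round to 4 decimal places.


Var = n*p*(1-p) = 72 * 0.64 * 0.36 = 16.5888

16.5888


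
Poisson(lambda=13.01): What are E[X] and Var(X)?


E[X] = Var(X) = lambda = 13.01

13.01, 13.01


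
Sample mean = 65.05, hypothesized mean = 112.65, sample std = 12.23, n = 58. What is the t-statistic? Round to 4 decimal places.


t = (xbar - mu0) / (s/sqrt(n))
xbar - mu0 = 65.05 - 112.65 = -47.6
sqrt(58) ≈ 7.61577311
s/sqrt(n) = 12.23 / 7.61577311 ≈ 1.60587767
t = -47.6 / 1.60587767 ≈ -29.641112

-29.6411


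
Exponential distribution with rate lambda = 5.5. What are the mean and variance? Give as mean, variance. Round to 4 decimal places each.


mean = 1/lam, var = 1/lam^2
mean = 1 / 5.5 = 2/11 ≈ 0.181818
lam^2 = 5.5^2 = 30.25
var = 1 / 30.25 = 4/121 ≈ 0.033058

0.1818, 0.0331


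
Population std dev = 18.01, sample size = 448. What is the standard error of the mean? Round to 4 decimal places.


SE = sigma / sqrt(n)
sqrt(448) ≈ 21.166010
SE = 18.01 / 21.166010 ≈ 0.850893

0.8509


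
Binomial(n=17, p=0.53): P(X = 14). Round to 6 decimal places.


P = C(n,k) * p^k * (1-p)^(n-k)
C(17,14) = 680
p^k = 0.53^14 ≈ 0.0001379946
(1-p)^(n-k) = 0.47^3 = 0.103823
P = 680 * 0.0001379946 * 0.103823 ≈ 0.009742

0.009742


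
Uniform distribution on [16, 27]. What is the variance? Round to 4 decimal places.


Var = (b-a)^2 / 12
(b-a)^2 = (27 - 16)^2 = 121
Var = 121/12 ≈ 10.083333

10.0833


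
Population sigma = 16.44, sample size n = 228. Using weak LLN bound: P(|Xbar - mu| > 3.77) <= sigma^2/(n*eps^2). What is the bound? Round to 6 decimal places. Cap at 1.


bound = min(1, sigma^2/(n*eps^2))
sigma^2 = 16.44^2 = 270.2736
n*eps^2 = 228 * 3.77^2 = 228 * 14.2129 = 3240.5412
sigma^2/(n*eps^2) = 270.2736 / 3240.5412 ≈ 0.08340385

0.083404


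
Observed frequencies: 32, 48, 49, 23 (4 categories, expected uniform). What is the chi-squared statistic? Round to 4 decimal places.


chi2 = sum((O-E)^2/E), E = total/4
total = 152, E = 152/4 = 38
(32 - 38)^2 / 38 = 36 / 38 = 18/19 ≈ 0.947368
(48 - 38)^2 / 38 = 100 / 38 = 50/19 ≈ 2.631579
(49 - 38)^2 / 38 = 121 / 38 = 121/38 ≈ 3.184211
(23 - 38)^2 / 38 = 225 / 38 = 225/38 ≈ 5.921053
chi2 = 241/19 ≈ 12.684211

12.6842


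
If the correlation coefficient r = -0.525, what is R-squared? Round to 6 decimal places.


R^2 = r^2 = (-0.525)^2 = 0.275625

0.275625


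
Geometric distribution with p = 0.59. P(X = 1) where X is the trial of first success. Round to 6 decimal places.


P = (1-p)^(k-1) * p
(1-p)^(k-1) = 0.41^0 = 1
P = 1 * 0.59 = 0.59

0.590000


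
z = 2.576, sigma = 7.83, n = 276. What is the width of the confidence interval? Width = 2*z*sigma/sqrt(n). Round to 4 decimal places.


width = 2*z*sigma/sqrt(n)
2*z*sigma = 2 * 2.576 * 7.83 = 40.34016
sqrt(276) ≈ 16.613248
width = 40.34016 / 16.613248 ≈ 2.428192

2.4282


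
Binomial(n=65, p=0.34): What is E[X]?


E[X] = n*p = 65 * 0.34 = 22.1

22.1


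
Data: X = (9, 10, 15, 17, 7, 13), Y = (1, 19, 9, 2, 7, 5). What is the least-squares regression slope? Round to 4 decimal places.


b = sum((xi-xbar)(yi-ybar)) / sum((xi-xbar)^2)
n = 6, xbar = 71/6 ≈ 11.833333, ybar = 43/6 ≈ 7.166667
Sxy = sum((xi-xbar)(yi-ybar)) = -161/6 ≈ -26.833333
Sxx = sum((xi-xbar)^2) = 437/6 ≈ 72.833333
b = Sxy / Sxx = -7/19 ≈ -0.368421

-0.3684


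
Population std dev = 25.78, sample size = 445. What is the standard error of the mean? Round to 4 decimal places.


SE = sigma / sqrt(n)
sqrt(445) ≈ 21.095023
SE = 25.78 / 21.095023 ≈ 1.222089

1.2221


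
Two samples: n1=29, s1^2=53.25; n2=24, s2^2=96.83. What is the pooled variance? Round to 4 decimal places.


sp^2 = ((n1-1)*s1^2 + (n2-1)*s2^2)/(n1+n2-2)
(n1-1)*s1^2 = 28 * 53.25 = 1491
(n2-1)*s2^2 = 23 * 96.83 = 2227.09
numerator = 1491 + 2227.09 = 3718.09
n1+n2-2 = 51
sp^2 = 3718.09 / 51 = 371809/5100 ≈ 72.903725

72.9037


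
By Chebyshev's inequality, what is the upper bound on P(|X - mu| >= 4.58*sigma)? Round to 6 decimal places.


P <= 1/k^2
k^2 = 4.58^2 = 20.9764
1/k^2 = 1 / 20.9764 ≈ 0.04767262

0.047673


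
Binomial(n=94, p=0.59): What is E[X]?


E[X] = n*p = 94 * 0.59 = 55.46

55.46


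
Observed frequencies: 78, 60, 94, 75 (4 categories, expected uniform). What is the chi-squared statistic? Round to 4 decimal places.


chi2 = sum((O-E)^2/E), E = total/4
total = 307, E = 307/4 = 76.75
(78 - 76.75)^2 / 76.75 = 1.5625 / 76.75 = 25/1228 ≈ 0.020358
(60 - 76.75)^2 / 76.75 = 280.5625 / 76.75 = 4489/1228 ≈ 3.655537
(94 - 76.75)^2 / 76.75 = 297.5625 / 76.75 = 4761/1228 ≈ 3.877036
(75 - 76.75)^2 / 76.75 = 3.0625 / 76.75 = 49/1228 ≈ 0.039902
chi2 = 2331/307 ≈ 7.592834

7.5928


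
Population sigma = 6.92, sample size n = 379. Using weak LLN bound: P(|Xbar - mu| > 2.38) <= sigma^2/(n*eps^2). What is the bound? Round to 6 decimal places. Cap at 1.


bound = min(1, sigma^2/(n*eps^2))
sigma^2 = 6.92^2 = 47.8864
n*eps^2 = 379 * 2.38^2 = 379 * 5.6644 = 2146.8076
sigma^2/(n*eps^2) = 47.8864 / 2146.8076 ≈ 0.02230586

0.022306


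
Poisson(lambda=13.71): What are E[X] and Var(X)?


E[X] = Var(X) = lambda = 13.71

13.71, 13.71


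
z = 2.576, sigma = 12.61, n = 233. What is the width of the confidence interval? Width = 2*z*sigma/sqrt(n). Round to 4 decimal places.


width = 2*z*sigma/sqrt(n)
2*z*sigma = 2 * 2.576 * 12.61 = 64.96672
sqrt(233) ≈ 15.264338
width = 64.96672 / 15.264338 ≈ 4.256111

4.2561


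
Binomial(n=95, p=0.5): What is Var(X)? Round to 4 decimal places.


Var = n*p*(1-p) = 95 * 0.5 * 0.5 = 23.75

23.7500


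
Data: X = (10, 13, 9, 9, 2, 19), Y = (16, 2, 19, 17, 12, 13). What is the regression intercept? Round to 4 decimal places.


a = ybar - b*xbar, where b = sum((xi-xbar)(yi-ybar)) / sum((xi-xbar)^2)
n = 6, xbar = 62/6 = 31/3 ≈ 10.333333, ybar = 79/6 ≈ 13.166667
Sxy = sum((xi-xbar)(yi-ybar)) = -106/3 ≈ -35.333333
Sxx = sum((xi-xbar)^2) = 466/3 ≈ 155.333333
b = Sxy / Sxx = -53/233 ≈ -0.227468
a = 13.166667 - (-0.227468) * 10.333333 = 7231/466 ≈ 15.517167

15.5172


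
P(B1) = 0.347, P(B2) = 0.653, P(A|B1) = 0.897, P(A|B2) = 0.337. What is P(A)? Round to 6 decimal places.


P(A) = P(A|B1)*P(B1) + P(A|B2)*P(B2)
P(A|B1)*P(B1) = 0.897 * 0.347 = 0.311259
P(A|B2)*P(B2) = 0.337 * 0.653 = 0.220061
P(A) = 0.311259 + 0.220061 = 0.53132

0.531320


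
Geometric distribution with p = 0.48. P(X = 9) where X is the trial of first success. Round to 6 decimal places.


P = (1-p)^(k-1) * p
(1-p)^(k-1) = 0.52^8 ≈ 0.005345973
P = 0.005345973 * 0.48 ≈ 0.002566067

0.002566


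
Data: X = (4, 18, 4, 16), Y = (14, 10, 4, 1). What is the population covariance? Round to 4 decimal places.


Cov = (1/n)*sum((xi-xbar)(yi-ybar))
n = 4, xbar = 42/4 = 10.5, ybar = 29/4 = 7.25
sum((xi-xbar)(yi-ybar)) = -36.5
Cov = -36.5 / 4 = -9.125

-9.1250


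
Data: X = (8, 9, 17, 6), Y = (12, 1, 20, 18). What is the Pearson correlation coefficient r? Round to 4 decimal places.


r = sum((xi-xbar)(yi-ybar)) / sqrt(sum((xi-xbar)^2) * sum((yi-ybar)^2))
n = 4, xbar = 40/4 = 10, ybar = 51/4 = 12.75
Sxy = sum((xi-xbar)(yi-ybar)) = 43
Sxx = sum((xi-xbar)^2) = 70
Syy = sum((yi-ybar)^2) = 218.75
sqrt(Sxx*Syy) ≈ 123.743687
r = Sxy / sqrt(Sxx*Syy) = 43 / 123.743687 ≈ 0.347492

0.3475


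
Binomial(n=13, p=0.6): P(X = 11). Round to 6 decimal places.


P = C(n,k) * p^k * (1-p)^(n-k)
C(13,11) = 78
p^k = 0.6^11 ≈ 0.003627971
(1-p)^(n-k) = 0.4^2 = 0.16
P = 78 * 0.003627971 * 0.16 ≈ 0.045277

0.045277


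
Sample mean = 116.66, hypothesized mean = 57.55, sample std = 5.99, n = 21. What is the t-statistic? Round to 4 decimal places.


t = (xbar - mu0) / (s/sqrt(n))
xbar - mu0 = 116.66 - 57.55 = 59.11
sqrt(21) ≈ 4.58257569
s/sqrt(n) = 5.99 / 4.58257569 ≈ 1.30712516
t = 59.11 / 1.30712516 ≈ 45.221377

45.2214


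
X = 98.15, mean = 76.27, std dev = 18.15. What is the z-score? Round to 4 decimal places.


z = (X - mu) / sigma
X - mu = 98.15 - 76.27 = 21.88
z = 21.88 / 18.15 = 2188/1815 ≈ 1.205510

1.2055


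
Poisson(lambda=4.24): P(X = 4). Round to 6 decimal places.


P = e^(-lam) * lam^k / k!
e^(-4.24) ≈ 0.01440759
lam^k = 4.24^4 ≈ 323.194102
k! = 4! = 24
P = 0.01440759 * 323.194102 / 24 ≈ 0.194019

0.194019


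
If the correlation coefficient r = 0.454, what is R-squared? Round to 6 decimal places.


R^2 = r^2 = (0.454)^2 = 0.206116

0.206116


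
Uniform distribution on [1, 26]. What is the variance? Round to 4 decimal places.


Var = (b-a)^2 / 12
(b-a)^2 = (26 - 1)^2 = 625
Var = 625/12 ≈ 52.083333

52.0833


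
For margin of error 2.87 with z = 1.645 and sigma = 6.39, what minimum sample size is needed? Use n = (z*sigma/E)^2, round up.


z*sigma/E = 1.645 * 6.39 / 2.87 = 30033/8200 ≈ 3.662561
(z*sigma/E)^2 ≈ 13.414353
round up: n = 14

14


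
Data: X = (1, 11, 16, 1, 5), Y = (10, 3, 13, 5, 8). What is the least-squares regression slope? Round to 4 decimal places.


b = sum((xi-xbar)(yi-ybar)) / sum((xi-xbar)^2)
n = 5, xbar = 34/5 = 6.8, ybar = 39/5 = 7.8
Sxy = sum((xi-xbar)(yi-ybar)) = 30.8
Sxx = sum((xi-xbar)^2) = 172.8
b = Sxy / Sxx = 77/432 ≈ 0.178241

0.1782


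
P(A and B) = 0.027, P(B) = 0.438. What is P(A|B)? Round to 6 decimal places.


P(A|B) = P(A and B) / P(B) = 0.027 / 0.438 = 9/146 ≈ 0.06164384

0.061644


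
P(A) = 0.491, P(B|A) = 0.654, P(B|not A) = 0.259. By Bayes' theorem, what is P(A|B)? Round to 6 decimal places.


P(A|B) = P(B|A)*P(A) / P(B), P(B) = P(B|A)*P(A) + P(B|not A)*P(not A)
P(B|A)*P(A) = 0.654 * 0.491 = 0.321114
P(B|not A)*P(not A) = 0.259 * 0.509 = 0.131831
P(B) = 0.321114 + 0.131831 = 0.452945
P(A|B) = 0.321114 / 0.452945 ≈ 0.70894700

0.708947


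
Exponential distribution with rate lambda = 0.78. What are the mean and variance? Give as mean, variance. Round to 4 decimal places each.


mean = 1/lam, var = 1/lam^2
mean = 1 / 0.78 = 50/39 ≈ 1.282051
lam^2 = 0.78^2 = 0.6084
var = 1 / 0.6084 = 2500/1521 ≈ 1.643655

1.2821, 1.6437


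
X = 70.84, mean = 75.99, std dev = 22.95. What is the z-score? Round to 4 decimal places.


z = (X - mu) / sigma
X - mu = 70.84 - 75.99 = -5.15
z = -5.15 / 22.95 = -103/459 ≈ -0.224401

-0.2244


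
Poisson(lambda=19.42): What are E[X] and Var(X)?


E[X] = Var(X) = lambda = 19.42

19.42, 19.42


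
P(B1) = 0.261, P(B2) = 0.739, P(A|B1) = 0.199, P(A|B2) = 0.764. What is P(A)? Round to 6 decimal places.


P(A) = P(A|B1)*P(B1) + P(A|B2)*P(B2)
P(A|B1)*P(B1) = 0.199 * 0.261 = 0.051939
P(A|B2)*P(B2) = 0.764 * 0.739 = 0.564596
P(A) = 0.051939 + 0.564596 = 0.616535

0.616535


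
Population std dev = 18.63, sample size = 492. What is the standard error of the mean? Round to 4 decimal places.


SE = sigma / sqrt(n)
sqrt(492) ≈ 22.181073
SE = 18.63 / 22.181073 ≈ 0.839905

0.8399


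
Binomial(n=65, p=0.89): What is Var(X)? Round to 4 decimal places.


Var = n*p*(1-p) = 65 * 0.89 * 0.11 = 6.3635

6.3635
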